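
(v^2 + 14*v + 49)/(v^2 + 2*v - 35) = (v + 7)/(v - 5)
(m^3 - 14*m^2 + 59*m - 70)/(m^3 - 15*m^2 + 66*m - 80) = (m - 7)/(m - 8)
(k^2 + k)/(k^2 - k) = (k + 1)/(k - 1)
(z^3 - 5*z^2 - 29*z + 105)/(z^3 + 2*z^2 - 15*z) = (z - 7)/z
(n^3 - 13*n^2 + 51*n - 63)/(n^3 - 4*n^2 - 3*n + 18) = (n - 7)/(n + 2)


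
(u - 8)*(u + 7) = u^2 - u - 56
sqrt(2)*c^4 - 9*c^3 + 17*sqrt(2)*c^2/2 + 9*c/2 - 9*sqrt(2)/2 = (c - 3*sqrt(2))*(c - 3*sqrt(2)/2)*(c - sqrt(2)/2)*(sqrt(2)*c + 1)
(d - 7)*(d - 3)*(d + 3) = d^3 - 7*d^2 - 9*d + 63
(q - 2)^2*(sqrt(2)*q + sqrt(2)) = sqrt(2)*q^3 - 3*sqrt(2)*q^2 + 4*sqrt(2)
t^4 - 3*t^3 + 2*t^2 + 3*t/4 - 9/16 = (t - 3/2)^2*(t - 1/2)*(t + 1/2)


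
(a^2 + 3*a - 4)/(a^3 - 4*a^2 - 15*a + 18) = (a + 4)/(a^2 - 3*a - 18)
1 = 1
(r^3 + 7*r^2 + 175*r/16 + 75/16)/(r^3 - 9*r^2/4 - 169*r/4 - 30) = (r + 5/4)/(r - 8)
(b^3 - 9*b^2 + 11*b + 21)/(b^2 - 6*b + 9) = (b^2 - 6*b - 7)/(b - 3)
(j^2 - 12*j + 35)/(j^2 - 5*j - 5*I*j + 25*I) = (j - 7)/(j - 5*I)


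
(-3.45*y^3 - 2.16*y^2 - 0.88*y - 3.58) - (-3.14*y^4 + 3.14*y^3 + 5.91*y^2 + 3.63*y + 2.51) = 3.14*y^4 - 6.59*y^3 - 8.07*y^2 - 4.51*y - 6.09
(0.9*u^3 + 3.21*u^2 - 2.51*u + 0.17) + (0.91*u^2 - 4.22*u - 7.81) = 0.9*u^3 + 4.12*u^2 - 6.73*u - 7.64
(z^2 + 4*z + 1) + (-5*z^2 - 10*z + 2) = -4*z^2 - 6*z + 3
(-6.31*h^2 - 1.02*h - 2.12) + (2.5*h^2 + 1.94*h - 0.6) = -3.81*h^2 + 0.92*h - 2.72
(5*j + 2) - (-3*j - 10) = 8*j + 12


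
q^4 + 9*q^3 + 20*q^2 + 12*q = q*(q + 1)*(q + 2)*(q + 6)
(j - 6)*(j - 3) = j^2 - 9*j + 18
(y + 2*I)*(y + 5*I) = y^2 + 7*I*y - 10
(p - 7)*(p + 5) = p^2 - 2*p - 35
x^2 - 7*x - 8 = (x - 8)*(x + 1)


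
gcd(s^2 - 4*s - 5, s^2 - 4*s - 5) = s^2 - 4*s - 5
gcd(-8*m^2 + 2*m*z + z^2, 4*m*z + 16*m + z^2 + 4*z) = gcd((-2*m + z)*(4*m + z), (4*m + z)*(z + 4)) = 4*m + z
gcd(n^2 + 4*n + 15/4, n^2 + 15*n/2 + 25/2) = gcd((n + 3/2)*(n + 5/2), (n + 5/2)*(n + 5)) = n + 5/2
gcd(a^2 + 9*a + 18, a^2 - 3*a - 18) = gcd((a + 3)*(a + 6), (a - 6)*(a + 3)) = a + 3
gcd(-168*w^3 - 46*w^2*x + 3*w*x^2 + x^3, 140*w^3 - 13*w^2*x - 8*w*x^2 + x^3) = -28*w^2 - 3*w*x + x^2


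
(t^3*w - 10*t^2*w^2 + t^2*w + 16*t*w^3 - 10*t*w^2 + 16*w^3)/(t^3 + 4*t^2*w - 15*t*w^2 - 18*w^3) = w*(t^3 - 10*t^2*w + t^2 + 16*t*w^2 - 10*t*w + 16*w^2)/(t^3 + 4*t^2*w - 15*t*w^2 - 18*w^3)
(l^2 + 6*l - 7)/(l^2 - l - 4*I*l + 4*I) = (l + 7)/(l - 4*I)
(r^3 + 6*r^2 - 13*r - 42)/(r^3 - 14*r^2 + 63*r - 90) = (r^2 + 9*r + 14)/(r^2 - 11*r + 30)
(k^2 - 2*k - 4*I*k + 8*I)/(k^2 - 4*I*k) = (k - 2)/k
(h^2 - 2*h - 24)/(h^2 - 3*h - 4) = (-h^2 + 2*h + 24)/(-h^2 + 3*h + 4)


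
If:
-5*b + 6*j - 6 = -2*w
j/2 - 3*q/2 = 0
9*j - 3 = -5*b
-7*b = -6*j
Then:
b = 6/31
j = 7/31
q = 7/93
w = 87/31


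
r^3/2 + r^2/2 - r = r*(r/2 + 1)*(r - 1)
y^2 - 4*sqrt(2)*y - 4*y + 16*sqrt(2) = (y - 4)*(y - 4*sqrt(2))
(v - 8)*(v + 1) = v^2 - 7*v - 8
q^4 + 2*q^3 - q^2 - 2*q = q*(q - 1)*(q + 1)*(q + 2)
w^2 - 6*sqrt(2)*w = w*(w - 6*sqrt(2))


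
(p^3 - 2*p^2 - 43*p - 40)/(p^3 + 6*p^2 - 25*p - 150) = (p^2 - 7*p - 8)/(p^2 + p - 30)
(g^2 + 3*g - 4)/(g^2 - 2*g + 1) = (g + 4)/(g - 1)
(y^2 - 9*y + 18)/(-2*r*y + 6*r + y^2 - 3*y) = (y - 6)/(-2*r + y)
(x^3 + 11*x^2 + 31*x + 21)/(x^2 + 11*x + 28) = (x^2 + 4*x + 3)/(x + 4)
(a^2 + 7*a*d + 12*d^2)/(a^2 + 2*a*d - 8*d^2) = (a + 3*d)/(a - 2*d)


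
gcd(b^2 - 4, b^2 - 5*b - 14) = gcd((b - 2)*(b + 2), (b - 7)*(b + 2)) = b + 2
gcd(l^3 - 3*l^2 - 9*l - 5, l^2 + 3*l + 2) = l + 1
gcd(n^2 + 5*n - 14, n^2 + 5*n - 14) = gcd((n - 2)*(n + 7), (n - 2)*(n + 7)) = n^2 + 5*n - 14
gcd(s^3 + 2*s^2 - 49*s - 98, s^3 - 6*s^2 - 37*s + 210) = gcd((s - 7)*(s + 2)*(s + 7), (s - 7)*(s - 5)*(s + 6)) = s - 7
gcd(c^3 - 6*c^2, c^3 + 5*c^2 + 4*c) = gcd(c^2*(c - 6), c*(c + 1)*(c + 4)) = c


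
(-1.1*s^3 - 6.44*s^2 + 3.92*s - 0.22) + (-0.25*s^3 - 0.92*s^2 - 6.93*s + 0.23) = -1.35*s^3 - 7.36*s^2 - 3.01*s + 0.01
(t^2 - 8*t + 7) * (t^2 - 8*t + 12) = t^4 - 16*t^3 + 83*t^2 - 152*t + 84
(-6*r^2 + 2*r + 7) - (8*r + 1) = -6*r^2 - 6*r + 6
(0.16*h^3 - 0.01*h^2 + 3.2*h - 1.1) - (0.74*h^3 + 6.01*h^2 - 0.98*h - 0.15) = -0.58*h^3 - 6.02*h^2 + 4.18*h - 0.95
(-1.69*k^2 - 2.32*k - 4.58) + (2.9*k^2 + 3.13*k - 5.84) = 1.21*k^2 + 0.81*k - 10.42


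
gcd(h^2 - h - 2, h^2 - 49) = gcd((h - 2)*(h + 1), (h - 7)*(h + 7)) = 1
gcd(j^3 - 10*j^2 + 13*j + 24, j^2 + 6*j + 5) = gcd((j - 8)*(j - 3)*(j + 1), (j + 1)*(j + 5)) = j + 1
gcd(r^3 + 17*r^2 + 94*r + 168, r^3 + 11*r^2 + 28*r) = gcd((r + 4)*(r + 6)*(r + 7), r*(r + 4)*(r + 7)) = r^2 + 11*r + 28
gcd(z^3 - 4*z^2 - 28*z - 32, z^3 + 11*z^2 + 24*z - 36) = 1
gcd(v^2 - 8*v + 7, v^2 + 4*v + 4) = 1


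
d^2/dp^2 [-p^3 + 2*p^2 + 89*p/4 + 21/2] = 4 - 6*p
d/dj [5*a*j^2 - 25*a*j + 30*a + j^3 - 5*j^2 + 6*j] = 10*a*j - 25*a + 3*j^2 - 10*j + 6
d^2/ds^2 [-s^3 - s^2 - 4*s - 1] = -6*s - 2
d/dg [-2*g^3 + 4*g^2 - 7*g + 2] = -6*g^2 + 8*g - 7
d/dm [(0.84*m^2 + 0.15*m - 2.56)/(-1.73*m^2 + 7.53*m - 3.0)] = (6.5847*m^2 - 13.8976*m + 18.8268)/(2.9929*m^4 - 26.0538*m^3 + 67.0809*m^2 - 45.18*m + 9.0)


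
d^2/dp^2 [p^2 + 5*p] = 2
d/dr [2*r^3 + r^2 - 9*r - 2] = 6*r^2 + 2*r - 9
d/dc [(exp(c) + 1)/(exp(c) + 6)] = 5*exp(c)/(exp(c) + 6)^2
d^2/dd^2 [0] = 0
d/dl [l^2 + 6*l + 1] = 2*l + 6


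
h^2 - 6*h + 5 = (h - 5)*(h - 1)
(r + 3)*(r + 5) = r^2 + 8*r + 15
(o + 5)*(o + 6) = o^2 + 11*o + 30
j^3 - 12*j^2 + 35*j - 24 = (j - 8)*(j - 3)*(j - 1)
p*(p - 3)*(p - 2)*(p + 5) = p^4 - 19*p^2 + 30*p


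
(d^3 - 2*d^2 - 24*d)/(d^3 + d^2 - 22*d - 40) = d*(d - 6)/(d^2 - 3*d - 10)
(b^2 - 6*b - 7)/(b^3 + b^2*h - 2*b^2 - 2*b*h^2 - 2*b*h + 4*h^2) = (b^2 - 6*b - 7)/(b^3 + b^2*h - 2*b^2 - 2*b*h^2 - 2*b*h + 4*h^2)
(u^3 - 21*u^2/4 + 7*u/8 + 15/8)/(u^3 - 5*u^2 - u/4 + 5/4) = (4*u - 3)/(2*(2*u - 1))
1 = 1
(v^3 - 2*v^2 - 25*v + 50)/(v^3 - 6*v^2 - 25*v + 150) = (v - 2)/(v - 6)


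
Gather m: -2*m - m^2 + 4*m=-m^2 + 2*m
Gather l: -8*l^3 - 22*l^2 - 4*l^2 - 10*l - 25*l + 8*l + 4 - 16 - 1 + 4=-8*l^3 - 26*l^2 - 27*l - 9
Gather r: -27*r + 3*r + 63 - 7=56 - 24*r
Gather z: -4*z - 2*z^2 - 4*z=-2*z^2 - 8*z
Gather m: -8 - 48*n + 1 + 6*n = -42*n - 7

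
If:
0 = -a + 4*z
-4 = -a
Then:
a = 4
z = 1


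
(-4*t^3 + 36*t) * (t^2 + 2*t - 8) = -4*t^5 - 8*t^4 + 68*t^3 + 72*t^2 - 288*t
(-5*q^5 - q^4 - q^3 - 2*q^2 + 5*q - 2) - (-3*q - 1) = -5*q^5 - q^4 - q^3 - 2*q^2 + 8*q - 1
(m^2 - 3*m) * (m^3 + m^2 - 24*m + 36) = m^5 - 2*m^4 - 27*m^3 + 108*m^2 - 108*m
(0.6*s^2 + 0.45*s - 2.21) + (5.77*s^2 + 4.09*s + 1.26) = 6.37*s^2 + 4.54*s - 0.95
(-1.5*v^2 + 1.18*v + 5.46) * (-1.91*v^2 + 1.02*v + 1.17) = 2.865*v^4 - 3.7838*v^3 - 10.98*v^2 + 6.9498*v + 6.3882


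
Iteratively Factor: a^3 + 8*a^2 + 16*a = (a + 4)*(a^2 + 4*a) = (a + 4)^2*(a)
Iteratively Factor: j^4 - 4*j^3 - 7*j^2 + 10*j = (j)*(j^3 - 4*j^2 - 7*j + 10) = j*(j - 1)*(j^2 - 3*j - 10) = j*(j - 5)*(j - 1)*(j + 2)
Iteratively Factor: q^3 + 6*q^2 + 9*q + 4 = (q + 1)*(q^2 + 5*q + 4) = (q + 1)*(q + 4)*(q + 1)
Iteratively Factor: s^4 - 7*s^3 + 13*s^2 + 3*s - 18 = (s - 3)*(s^3 - 4*s^2 + s + 6) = (s - 3)^2*(s^2 - s - 2) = (s - 3)^2*(s + 1)*(s - 2)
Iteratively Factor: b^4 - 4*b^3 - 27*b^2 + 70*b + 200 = (b - 5)*(b^3 + b^2 - 22*b - 40) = (b - 5)*(b + 2)*(b^2 - b - 20) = (b - 5)^2*(b + 2)*(b + 4)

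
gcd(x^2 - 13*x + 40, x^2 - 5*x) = x - 5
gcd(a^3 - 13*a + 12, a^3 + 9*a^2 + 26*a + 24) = a + 4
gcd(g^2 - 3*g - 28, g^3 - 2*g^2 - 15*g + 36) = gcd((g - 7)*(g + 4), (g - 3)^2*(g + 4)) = g + 4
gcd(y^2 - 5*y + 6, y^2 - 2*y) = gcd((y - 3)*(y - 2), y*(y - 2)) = y - 2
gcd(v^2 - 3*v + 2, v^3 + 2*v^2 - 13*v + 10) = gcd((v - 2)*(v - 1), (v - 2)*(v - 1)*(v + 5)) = v^2 - 3*v + 2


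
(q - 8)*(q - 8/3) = q^2 - 32*q/3 + 64/3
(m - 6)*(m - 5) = m^2 - 11*m + 30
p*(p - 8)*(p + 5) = p^3 - 3*p^2 - 40*p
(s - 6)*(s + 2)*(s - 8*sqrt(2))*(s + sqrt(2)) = s^4 - 7*sqrt(2)*s^3 - 4*s^3 - 28*s^2 + 28*sqrt(2)*s^2 + 64*s + 84*sqrt(2)*s + 192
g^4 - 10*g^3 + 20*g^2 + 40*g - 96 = (g - 6)*(g - 4)*(g - 2)*(g + 2)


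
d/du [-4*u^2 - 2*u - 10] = -8*u - 2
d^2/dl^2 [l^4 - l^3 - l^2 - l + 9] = 12*l^2 - 6*l - 2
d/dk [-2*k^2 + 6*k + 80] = 6 - 4*k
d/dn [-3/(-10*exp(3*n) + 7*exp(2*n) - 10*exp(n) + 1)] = (-90*exp(2*n) + 42*exp(n) - 30)*exp(n)/(10*exp(3*n) - 7*exp(2*n) + 10*exp(n) - 1)^2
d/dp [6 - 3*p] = -3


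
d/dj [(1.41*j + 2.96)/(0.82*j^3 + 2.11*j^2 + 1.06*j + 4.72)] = (-2.3124*j^3 - 10.2567*j^2 - 12.4912*j + 3.5176)/(0.6724*j^6 + 3.4604*j^5 + 6.1905*j^4 + 12.214*j^3 + 21.042*j^2 + 10.0064*j + 22.2784)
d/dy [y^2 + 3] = 2*y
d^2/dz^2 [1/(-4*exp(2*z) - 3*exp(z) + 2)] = (-2*(8*exp(z) + 3)^2*exp(z) + (16*exp(z) + 3)*(4*exp(2*z) + 3*exp(z) - 2))*exp(z)/(4*exp(2*z) + 3*exp(z) - 2)^3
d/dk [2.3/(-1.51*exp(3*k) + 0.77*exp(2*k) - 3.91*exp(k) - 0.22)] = (10.419*exp(2*k) - 3.542*exp(k) + 8.993)*exp(k)/(1.51*exp(3*k) - 0.77*exp(2*k) + 3.91*exp(k) + 0.22)^2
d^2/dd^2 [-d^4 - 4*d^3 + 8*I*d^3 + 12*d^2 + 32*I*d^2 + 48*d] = -12*d^2 + d*(-24 + 48*I) + 24 + 64*I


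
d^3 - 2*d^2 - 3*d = d*(d - 3)*(d + 1)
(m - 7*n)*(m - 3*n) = m^2 - 10*m*n + 21*n^2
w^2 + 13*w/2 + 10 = (w + 5/2)*(w + 4)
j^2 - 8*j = j*(j - 8)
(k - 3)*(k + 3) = k^2 - 9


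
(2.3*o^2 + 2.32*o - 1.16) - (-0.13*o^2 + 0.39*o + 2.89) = 2.43*o^2 + 1.93*o - 4.05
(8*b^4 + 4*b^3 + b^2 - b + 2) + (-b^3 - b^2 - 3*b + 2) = 8*b^4 + 3*b^3 - 4*b + 4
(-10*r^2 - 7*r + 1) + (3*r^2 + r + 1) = -7*r^2 - 6*r + 2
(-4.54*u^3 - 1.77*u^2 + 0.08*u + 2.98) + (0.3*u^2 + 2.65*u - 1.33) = -4.54*u^3 - 1.47*u^2 + 2.73*u + 1.65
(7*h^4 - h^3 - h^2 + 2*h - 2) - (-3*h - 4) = 7*h^4 - h^3 - h^2 + 5*h + 2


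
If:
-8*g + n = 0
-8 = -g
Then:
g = 8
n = 64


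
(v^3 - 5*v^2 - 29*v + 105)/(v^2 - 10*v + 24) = (v^3 - 5*v^2 - 29*v + 105)/(v^2 - 10*v + 24)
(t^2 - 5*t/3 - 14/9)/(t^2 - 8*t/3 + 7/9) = (3*t + 2)/(3*t - 1)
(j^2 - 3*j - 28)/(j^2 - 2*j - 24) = (j - 7)/(j - 6)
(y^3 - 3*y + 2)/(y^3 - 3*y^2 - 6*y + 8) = (y - 1)/(y - 4)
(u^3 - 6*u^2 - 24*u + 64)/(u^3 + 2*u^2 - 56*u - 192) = (u - 2)/(u + 6)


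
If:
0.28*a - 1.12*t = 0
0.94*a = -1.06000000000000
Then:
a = -1.13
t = -0.28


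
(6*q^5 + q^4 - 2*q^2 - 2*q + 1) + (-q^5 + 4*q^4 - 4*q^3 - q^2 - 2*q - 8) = 5*q^5 + 5*q^4 - 4*q^3 - 3*q^2 - 4*q - 7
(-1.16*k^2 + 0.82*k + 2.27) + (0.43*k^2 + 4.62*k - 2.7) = -0.73*k^2 + 5.44*k - 0.43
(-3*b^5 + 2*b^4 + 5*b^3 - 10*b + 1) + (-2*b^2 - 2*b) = -3*b^5 + 2*b^4 + 5*b^3 - 2*b^2 - 12*b + 1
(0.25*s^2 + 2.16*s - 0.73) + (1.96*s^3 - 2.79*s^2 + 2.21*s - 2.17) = 1.96*s^3 - 2.54*s^2 + 4.37*s - 2.9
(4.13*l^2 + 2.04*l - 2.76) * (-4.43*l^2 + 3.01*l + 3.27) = -18.2959*l^4 + 3.3941*l^3 + 31.8723*l^2 - 1.6368*l - 9.0252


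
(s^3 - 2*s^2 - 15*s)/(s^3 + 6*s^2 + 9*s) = (s - 5)/(s + 3)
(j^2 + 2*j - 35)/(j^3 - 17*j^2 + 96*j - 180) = (j + 7)/(j^2 - 12*j + 36)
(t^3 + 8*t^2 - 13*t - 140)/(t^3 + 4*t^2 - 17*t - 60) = (t + 7)/(t + 3)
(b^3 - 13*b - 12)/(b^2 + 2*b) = (b^3 - 13*b - 12)/(b*(b + 2))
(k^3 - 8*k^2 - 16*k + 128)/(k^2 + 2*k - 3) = (k^3 - 8*k^2 - 16*k + 128)/(k^2 + 2*k - 3)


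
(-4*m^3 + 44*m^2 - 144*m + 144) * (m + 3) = -4*m^4 + 32*m^3 - 12*m^2 - 288*m + 432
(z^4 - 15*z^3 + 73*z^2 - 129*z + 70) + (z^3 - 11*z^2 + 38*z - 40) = z^4 - 14*z^3 + 62*z^2 - 91*z + 30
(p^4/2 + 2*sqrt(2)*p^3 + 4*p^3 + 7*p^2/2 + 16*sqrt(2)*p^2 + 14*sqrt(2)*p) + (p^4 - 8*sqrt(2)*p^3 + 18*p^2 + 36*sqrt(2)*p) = 3*p^4/2 - 6*sqrt(2)*p^3 + 4*p^3 + 43*p^2/2 + 16*sqrt(2)*p^2 + 50*sqrt(2)*p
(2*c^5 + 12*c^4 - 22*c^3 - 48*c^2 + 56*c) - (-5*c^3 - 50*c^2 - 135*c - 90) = 2*c^5 + 12*c^4 - 17*c^3 + 2*c^2 + 191*c + 90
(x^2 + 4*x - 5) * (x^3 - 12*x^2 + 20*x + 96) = x^5 - 8*x^4 - 33*x^3 + 236*x^2 + 284*x - 480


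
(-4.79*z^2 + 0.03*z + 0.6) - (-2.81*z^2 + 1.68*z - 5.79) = -1.98*z^2 - 1.65*z + 6.39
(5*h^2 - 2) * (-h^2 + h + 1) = -5*h^4 + 5*h^3 + 7*h^2 - 2*h - 2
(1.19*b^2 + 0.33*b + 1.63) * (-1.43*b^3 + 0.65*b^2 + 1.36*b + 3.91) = -1.7017*b^5 + 0.3016*b^4 - 0.498*b^3 + 6.1612*b^2 + 3.5071*b + 6.3733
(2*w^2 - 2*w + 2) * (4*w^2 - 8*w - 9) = 8*w^4 - 24*w^3 + 6*w^2 + 2*w - 18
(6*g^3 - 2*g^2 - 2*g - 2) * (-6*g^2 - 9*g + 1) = -36*g^5 - 42*g^4 + 36*g^3 + 28*g^2 + 16*g - 2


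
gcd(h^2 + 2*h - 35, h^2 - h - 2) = 1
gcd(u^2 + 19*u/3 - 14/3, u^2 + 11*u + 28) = u + 7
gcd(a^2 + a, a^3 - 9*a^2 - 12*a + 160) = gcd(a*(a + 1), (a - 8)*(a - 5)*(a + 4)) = 1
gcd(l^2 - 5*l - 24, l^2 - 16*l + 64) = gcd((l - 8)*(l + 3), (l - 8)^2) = l - 8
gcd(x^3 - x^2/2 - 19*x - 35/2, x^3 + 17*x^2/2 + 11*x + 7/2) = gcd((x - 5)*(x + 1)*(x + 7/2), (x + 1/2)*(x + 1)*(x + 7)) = x + 1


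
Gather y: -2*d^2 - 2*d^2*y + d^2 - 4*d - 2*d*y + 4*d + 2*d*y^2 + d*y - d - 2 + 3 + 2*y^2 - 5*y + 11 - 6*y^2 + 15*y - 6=-d^2 - d + y^2*(2*d - 4) + y*(-2*d^2 - d + 10) + 6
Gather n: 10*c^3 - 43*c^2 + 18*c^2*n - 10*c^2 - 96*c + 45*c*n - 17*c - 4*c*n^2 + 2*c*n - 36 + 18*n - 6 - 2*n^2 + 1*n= 10*c^3 - 53*c^2 - 113*c + n^2*(-4*c - 2) + n*(18*c^2 + 47*c + 19) - 42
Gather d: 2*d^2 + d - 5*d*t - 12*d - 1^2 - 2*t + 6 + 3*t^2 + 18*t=2*d^2 + d*(-5*t - 11) + 3*t^2 + 16*t + 5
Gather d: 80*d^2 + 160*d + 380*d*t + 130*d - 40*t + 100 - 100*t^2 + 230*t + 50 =80*d^2 + d*(380*t + 290) - 100*t^2 + 190*t + 150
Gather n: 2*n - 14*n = -12*n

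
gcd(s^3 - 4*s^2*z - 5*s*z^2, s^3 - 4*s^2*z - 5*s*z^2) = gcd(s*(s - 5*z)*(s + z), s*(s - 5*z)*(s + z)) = -s^3 + 4*s^2*z + 5*s*z^2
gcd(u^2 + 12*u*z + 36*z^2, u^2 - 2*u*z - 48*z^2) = u + 6*z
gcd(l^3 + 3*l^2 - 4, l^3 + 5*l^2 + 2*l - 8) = l^2 + l - 2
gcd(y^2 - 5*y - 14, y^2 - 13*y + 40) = 1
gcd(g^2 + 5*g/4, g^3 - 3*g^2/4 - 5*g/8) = g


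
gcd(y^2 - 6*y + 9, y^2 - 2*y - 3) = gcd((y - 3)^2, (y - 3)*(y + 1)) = y - 3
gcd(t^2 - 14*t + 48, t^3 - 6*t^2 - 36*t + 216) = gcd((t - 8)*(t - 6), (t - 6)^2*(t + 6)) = t - 6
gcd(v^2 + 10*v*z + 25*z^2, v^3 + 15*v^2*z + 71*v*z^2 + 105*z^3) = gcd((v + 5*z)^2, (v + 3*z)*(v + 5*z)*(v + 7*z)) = v + 5*z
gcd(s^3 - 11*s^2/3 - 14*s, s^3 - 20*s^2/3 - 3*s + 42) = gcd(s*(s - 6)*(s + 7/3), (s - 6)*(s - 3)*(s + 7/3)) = s^2 - 11*s/3 - 14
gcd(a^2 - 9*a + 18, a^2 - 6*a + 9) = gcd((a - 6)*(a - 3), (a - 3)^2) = a - 3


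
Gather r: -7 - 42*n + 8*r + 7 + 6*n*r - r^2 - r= -42*n - r^2 + r*(6*n + 7)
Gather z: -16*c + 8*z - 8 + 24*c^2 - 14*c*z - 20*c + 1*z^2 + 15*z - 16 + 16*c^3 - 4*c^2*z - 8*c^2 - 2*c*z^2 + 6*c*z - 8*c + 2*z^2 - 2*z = 16*c^3 + 16*c^2 - 44*c + z^2*(3 - 2*c) + z*(-4*c^2 - 8*c + 21) - 24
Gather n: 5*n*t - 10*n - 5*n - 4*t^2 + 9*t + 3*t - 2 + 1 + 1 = n*(5*t - 15) - 4*t^2 + 12*t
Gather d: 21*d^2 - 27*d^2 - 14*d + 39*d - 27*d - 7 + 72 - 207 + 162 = -6*d^2 - 2*d + 20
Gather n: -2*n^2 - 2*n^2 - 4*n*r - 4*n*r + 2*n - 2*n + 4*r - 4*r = -4*n^2 - 8*n*r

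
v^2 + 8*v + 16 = (v + 4)^2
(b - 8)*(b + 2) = b^2 - 6*b - 16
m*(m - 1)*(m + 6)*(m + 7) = m^4 + 12*m^3 + 29*m^2 - 42*m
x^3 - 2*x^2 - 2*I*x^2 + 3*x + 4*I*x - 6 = (x - 2)*(x - 3*I)*(x + I)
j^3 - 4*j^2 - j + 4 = (j - 4)*(j - 1)*(j + 1)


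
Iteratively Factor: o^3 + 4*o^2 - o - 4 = (o + 4)*(o^2 - 1) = (o + 1)*(o + 4)*(o - 1)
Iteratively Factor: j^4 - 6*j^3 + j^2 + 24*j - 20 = (j - 1)*(j^3 - 5*j^2 - 4*j + 20) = (j - 2)*(j - 1)*(j^2 - 3*j - 10) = (j - 5)*(j - 2)*(j - 1)*(j + 2)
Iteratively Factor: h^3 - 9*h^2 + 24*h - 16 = (h - 1)*(h^2 - 8*h + 16) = (h - 4)*(h - 1)*(h - 4)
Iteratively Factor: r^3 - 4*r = (r + 2)*(r^2 - 2*r) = r*(r + 2)*(r - 2)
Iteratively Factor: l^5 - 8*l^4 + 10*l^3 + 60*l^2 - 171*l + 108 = (l - 3)*(l^4 - 5*l^3 - 5*l^2 + 45*l - 36) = (l - 3)*(l + 3)*(l^3 - 8*l^2 + 19*l - 12) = (l - 3)^2*(l + 3)*(l^2 - 5*l + 4) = (l - 4)*(l - 3)^2*(l + 3)*(l - 1)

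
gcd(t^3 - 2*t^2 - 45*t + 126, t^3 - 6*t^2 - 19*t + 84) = t - 3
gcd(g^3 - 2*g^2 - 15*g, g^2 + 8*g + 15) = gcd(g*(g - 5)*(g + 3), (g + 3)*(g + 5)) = g + 3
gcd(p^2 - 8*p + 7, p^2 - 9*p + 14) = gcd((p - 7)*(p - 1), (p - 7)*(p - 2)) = p - 7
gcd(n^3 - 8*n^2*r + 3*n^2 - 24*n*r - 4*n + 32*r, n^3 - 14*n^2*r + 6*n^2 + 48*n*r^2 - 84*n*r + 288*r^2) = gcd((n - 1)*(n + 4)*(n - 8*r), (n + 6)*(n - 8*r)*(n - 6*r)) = -n + 8*r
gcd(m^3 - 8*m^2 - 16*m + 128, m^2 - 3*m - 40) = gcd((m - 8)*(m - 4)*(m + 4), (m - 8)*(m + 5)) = m - 8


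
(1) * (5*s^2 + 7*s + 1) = 5*s^2 + 7*s + 1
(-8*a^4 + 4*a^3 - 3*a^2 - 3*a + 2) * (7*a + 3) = -56*a^5 + 4*a^4 - 9*a^3 - 30*a^2 + 5*a + 6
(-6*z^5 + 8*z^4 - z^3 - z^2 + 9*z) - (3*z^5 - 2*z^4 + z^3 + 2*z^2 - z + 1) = -9*z^5 + 10*z^4 - 2*z^3 - 3*z^2 + 10*z - 1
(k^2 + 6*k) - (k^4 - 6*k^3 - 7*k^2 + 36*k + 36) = -k^4 + 6*k^3 + 8*k^2 - 30*k - 36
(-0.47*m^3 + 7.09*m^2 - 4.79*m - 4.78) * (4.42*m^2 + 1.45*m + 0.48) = -2.0774*m^5 + 30.6563*m^4 - 11.1169*m^3 - 24.6699*m^2 - 9.2302*m - 2.2944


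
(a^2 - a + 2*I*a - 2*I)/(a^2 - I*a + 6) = (a - 1)/(a - 3*I)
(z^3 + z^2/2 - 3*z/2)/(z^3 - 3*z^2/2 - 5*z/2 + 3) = z/(z - 2)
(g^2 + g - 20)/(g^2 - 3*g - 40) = (g - 4)/(g - 8)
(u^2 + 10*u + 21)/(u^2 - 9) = (u + 7)/(u - 3)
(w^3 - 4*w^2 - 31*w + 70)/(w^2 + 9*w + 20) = (w^2 - 9*w + 14)/(w + 4)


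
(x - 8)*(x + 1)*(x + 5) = x^3 - 2*x^2 - 43*x - 40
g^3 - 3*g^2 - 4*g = g*(g - 4)*(g + 1)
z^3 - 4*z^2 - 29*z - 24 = (z - 8)*(z + 1)*(z + 3)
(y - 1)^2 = y^2 - 2*y + 1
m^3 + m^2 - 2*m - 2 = (m + 1)*(m - sqrt(2))*(m + sqrt(2))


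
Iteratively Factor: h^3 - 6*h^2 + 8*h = (h)*(h^2 - 6*h + 8) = h*(h - 4)*(h - 2)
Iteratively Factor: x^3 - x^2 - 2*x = (x - 2)*(x^2 + x) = (x - 2)*(x + 1)*(x)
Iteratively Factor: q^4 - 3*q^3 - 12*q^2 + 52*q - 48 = (q - 3)*(q^3 - 12*q + 16) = (q - 3)*(q - 2)*(q^2 + 2*q - 8) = (q - 3)*(q - 2)*(q + 4)*(q - 2)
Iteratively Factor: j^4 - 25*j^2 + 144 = (j + 4)*(j^3 - 4*j^2 - 9*j + 36) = (j - 4)*(j + 4)*(j^2 - 9) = (j - 4)*(j + 3)*(j + 4)*(j - 3)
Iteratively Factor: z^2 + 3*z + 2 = (z + 1)*(z + 2)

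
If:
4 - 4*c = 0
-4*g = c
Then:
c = 1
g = -1/4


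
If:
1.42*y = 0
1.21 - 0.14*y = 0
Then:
No Solution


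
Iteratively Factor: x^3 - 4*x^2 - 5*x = (x - 5)*(x^2 + x) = x*(x - 5)*(x + 1)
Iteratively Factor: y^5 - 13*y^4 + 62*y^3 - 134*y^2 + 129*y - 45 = (y - 3)*(y^4 - 10*y^3 + 32*y^2 - 38*y + 15) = (y - 5)*(y - 3)*(y^3 - 5*y^2 + 7*y - 3) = (y - 5)*(y - 3)^2*(y^2 - 2*y + 1) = (y - 5)*(y - 3)^2*(y - 1)*(y - 1)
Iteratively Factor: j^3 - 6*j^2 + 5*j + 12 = (j - 3)*(j^2 - 3*j - 4) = (j - 4)*(j - 3)*(j + 1)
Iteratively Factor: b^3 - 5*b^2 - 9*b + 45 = (b - 3)*(b^2 - 2*b - 15) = (b - 5)*(b - 3)*(b + 3)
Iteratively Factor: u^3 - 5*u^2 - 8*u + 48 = (u + 3)*(u^2 - 8*u + 16) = (u - 4)*(u + 3)*(u - 4)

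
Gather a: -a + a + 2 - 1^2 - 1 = 0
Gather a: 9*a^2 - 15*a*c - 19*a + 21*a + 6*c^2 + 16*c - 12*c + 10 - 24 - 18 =9*a^2 + a*(2 - 15*c) + 6*c^2 + 4*c - 32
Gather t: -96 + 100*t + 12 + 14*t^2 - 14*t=14*t^2 + 86*t - 84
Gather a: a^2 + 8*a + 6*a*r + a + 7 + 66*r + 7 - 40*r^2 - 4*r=a^2 + a*(6*r + 9) - 40*r^2 + 62*r + 14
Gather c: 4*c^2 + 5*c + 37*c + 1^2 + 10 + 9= 4*c^2 + 42*c + 20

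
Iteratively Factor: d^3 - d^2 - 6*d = (d - 3)*(d^2 + 2*d) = (d - 3)*(d + 2)*(d)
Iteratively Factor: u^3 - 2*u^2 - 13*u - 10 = (u + 2)*(u^2 - 4*u - 5) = (u - 5)*(u + 2)*(u + 1)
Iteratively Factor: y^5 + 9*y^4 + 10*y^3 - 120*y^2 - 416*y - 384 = (y + 2)*(y^4 + 7*y^3 - 4*y^2 - 112*y - 192) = (y + 2)*(y + 4)*(y^3 + 3*y^2 - 16*y - 48) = (y + 2)*(y + 3)*(y + 4)*(y^2 - 16) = (y + 2)*(y + 3)*(y + 4)^2*(y - 4)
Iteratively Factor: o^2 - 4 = (o + 2)*(o - 2)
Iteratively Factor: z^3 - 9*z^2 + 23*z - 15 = (z - 3)*(z^2 - 6*z + 5) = (z - 5)*(z - 3)*(z - 1)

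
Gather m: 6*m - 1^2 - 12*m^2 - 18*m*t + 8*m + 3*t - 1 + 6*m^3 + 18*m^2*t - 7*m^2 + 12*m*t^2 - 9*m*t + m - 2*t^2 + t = 6*m^3 + m^2*(18*t - 19) + m*(12*t^2 - 27*t + 15) - 2*t^2 + 4*t - 2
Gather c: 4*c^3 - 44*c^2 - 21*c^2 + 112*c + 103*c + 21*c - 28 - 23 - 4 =4*c^3 - 65*c^2 + 236*c - 55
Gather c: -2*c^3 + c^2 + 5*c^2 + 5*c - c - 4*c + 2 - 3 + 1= -2*c^3 + 6*c^2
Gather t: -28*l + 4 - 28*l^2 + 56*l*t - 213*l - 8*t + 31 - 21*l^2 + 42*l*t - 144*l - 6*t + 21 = -49*l^2 - 385*l + t*(98*l - 14) + 56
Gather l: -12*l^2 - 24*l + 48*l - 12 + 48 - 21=-12*l^2 + 24*l + 15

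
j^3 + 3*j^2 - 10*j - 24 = (j - 3)*(j + 2)*(j + 4)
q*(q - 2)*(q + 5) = q^3 + 3*q^2 - 10*q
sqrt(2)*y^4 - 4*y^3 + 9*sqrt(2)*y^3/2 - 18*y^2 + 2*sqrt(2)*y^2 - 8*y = y*(y + 4)*(y - 2*sqrt(2))*(sqrt(2)*y + sqrt(2)/2)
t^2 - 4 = (t - 2)*(t + 2)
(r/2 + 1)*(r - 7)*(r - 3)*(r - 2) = r^4/2 - 5*r^3 + 17*r^2/2 + 20*r - 42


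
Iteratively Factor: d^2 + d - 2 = (d + 2)*(d - 1)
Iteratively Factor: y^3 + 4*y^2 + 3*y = (y)*(y^2 + 4*y + 3) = y*(y + 3)*(y + 1)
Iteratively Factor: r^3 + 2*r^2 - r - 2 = (r + 1)*(r^2 + r - 2) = (r - 1)*(r + 1)*(r + 2)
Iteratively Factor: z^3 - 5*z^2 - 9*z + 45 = (z - 5)*(z^2 - 9) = (z - 5)*(z - 3)*(z + 3)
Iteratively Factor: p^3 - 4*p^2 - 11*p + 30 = (p - 2)*(p^2 - 2*p - 15) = (p - 2)*(p + 3)*(p - 5)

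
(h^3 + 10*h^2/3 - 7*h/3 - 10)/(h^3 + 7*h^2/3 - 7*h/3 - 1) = (3*h^2 + h - 10)/(3*h^2 - 2*h - 1)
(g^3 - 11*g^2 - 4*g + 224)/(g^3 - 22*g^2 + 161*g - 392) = (g + 4)/(g - 7)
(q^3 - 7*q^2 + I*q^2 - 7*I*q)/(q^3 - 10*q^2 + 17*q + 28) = q*(q + I)/(q^2 - 3*q - 4)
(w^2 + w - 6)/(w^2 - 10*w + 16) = (w + 3)/(w - 8)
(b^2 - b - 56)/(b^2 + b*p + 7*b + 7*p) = (b - 8)/(b + p)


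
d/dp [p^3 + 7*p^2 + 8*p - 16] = 3*p^2 + 14*p + 8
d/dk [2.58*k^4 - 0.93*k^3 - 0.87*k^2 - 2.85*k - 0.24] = 10.32*k^3 - 2.79*k^2 - 1.74*k - 2.85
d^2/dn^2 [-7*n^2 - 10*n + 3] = -14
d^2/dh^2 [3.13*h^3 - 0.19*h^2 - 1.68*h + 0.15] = 18.78*h - 0.38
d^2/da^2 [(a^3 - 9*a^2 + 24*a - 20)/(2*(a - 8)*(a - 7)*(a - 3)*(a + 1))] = (a^9 - 27*a^8 + 354*a^7 - 3438*a^6 + 26865*a^5 - 150915*a^4 + 555072*a^3 - 1255824*a^2 + 1593660*a - 892820)/(a^12 - 51*a^11 + 1116*a^10 - 13580*a^9 + 98958*a^8 - 425658*a^7 + 923156*a^6 - 123804*a^5 - 3417735*a^4 + 3865301*a^3 + 4765320*a^2 - 5673024*a - 4741632)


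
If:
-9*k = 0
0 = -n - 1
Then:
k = 0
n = -1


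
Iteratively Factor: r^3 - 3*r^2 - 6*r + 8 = (r - 1)*(r^2 - 2*r - 8) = (r - 4)*(r - 1)*(r + 2)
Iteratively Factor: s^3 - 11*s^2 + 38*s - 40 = (s - 2)*(s^2 - 9*s + 20) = (s - 5)*(s - 2)*(s - 4)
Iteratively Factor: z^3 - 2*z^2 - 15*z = (z)*(z^2 - 2*z - 15) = z*(z - 5)*(z + 3)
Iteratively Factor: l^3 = (l)*(l^2) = l^2*(l)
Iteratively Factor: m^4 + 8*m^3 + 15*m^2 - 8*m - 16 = (m + 1)*(m^3 + 7*m^2 + 8*m - 16) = (m + 1)*(m + 4)*(m^2 + 3*m - 4) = (m + 1)*(m + 4)^2*(m - 1)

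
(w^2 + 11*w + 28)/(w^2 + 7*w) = (w + 4)/w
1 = 1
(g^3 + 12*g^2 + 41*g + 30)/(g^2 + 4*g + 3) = (g^2 + 11*g + 30)/(g + 3)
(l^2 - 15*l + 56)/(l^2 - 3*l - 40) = (l - 7)/(l + 5)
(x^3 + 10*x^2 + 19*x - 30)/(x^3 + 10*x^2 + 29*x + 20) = (x^2 + 5*x - 6)/(x^2 + 5*x + 4)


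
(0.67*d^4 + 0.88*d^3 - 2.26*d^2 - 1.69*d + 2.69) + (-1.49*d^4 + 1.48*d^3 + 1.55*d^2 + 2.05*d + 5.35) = -0.82*d^4 + 2.36*d^3 - 0.71*d^2 + 0.36*d + 8.04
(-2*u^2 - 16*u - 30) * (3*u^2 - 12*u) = -6*u^4 - 24*u^3 + 102*u^2 + 360*u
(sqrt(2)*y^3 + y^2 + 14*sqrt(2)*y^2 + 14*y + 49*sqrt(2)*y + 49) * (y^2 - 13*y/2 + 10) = sqrt(2)*y^5 + y^4 + 15*sqrt(2)*y^4/2 - 32*sqrt(2)*y^3 + 15*y^3/2 - 357*sqrt(2)*y^2/2 - 32*y^2 - 357*y/2 + 490*sqrt(2)*y + 490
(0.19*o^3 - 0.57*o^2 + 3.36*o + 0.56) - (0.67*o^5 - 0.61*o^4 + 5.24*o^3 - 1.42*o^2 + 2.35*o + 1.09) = -0.67*o^5 + 0.61*o^4 - 5.05*o^3 + 0.85*o^2 + 1.01*o - 0.53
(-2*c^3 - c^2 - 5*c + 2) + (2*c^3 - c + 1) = -c^2 - 6*c + 3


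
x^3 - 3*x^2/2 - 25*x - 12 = (x - 6)*(x + 1/2)*(x + 4)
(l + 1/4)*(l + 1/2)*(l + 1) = l^3 + 7*l^2/4 + 7*l/8 + 1/8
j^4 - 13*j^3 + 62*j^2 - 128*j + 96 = (j - 4)^2*(j - 3)*(j - 2)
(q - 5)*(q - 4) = q^2 - 9*q + 20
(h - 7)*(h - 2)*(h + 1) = h^3 - 8*h^2 + 5*h + 14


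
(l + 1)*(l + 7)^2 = l^3 + 15*l^2 + 63*l + 49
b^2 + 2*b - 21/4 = (b - 3/2)*(b + 7/2)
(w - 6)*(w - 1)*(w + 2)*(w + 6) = w^4 + w^3 - 38*w^2 - 36*w + 72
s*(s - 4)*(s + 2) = s^3 - 2*s^2 - 8*s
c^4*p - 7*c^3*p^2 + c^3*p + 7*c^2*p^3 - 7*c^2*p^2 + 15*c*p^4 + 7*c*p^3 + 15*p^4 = (c - 5*p)*(c - 3*p)*(c + p)*(c*p + p)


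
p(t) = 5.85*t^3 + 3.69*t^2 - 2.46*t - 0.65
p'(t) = 17.55*t^2 + 7.38*t - 2.46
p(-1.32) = -4.43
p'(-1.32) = 18.38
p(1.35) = 17.15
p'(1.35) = 39.49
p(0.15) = -0.92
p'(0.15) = -0.96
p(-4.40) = -416.71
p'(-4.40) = 304.84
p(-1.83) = -19.64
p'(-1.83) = 42.81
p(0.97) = 5.77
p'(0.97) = 21.21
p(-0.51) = 0.79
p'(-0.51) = -1.66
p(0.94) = 5.16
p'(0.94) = 19.98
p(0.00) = -0.65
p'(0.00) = -2.46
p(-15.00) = -18877.25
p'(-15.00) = 3835.59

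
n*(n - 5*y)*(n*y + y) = n^3*y - 5*n^2*y^2 + n^2*y - 5*n*y^2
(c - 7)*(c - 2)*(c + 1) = c^3 - 8*c^2 + 5*c + 14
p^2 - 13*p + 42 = (p - 7)*(p - 6)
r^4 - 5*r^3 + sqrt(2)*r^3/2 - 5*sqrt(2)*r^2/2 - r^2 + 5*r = r*(r - 5)*(r - sqrt(2)/2)*(r + sqrt(2))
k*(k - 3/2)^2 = k^3 - 3*k^2 + 9*k/4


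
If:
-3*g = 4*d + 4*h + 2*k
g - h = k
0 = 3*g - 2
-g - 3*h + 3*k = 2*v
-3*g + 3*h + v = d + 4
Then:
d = -16/3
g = 2/3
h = 9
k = -25/3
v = -79/3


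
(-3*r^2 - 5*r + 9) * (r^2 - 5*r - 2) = -3*r^4 + 10*r^3 + 40*r^2 - 35*r - 18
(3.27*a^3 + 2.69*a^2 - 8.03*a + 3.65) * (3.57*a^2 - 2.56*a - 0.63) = 11.6739*a^5 + 1.2321*a^4 - 37.6136*a^3 + 31.8926*a^2 - 4.2851*a - 2.2995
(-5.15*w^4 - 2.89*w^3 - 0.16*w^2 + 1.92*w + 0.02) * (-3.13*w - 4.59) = 16.1195*w^5 + 32.6842*w^4 + 13.7659*w^3 - 5.2752*w^2 - 8.8754*w - 0.0918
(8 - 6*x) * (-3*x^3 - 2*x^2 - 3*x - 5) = 18*x^4 - 12*x^3 + 2*x^2 + 6*x - 40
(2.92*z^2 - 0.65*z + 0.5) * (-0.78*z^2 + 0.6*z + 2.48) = -2.2776*z^4 + 2.259*z^3 + 6.4616*z^2 - 1.312*z + 1.24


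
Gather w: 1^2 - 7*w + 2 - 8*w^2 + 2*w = -8*w^2 - 5*w + 3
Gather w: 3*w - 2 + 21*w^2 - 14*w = 21*w^2 - 11*w - 2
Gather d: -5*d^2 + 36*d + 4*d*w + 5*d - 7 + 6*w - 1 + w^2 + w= -5*d^2 + d*(4*w + 41) + w^2 + 7*w - 8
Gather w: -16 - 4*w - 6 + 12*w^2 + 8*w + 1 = 12*w^2 + 4*w - 21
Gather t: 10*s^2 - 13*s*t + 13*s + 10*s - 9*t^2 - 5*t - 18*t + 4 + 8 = 10*s^2 + 23*s - 9*t^2 + t*(-13*s - 23) + 12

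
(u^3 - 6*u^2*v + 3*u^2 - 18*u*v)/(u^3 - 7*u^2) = (u^2 - 6*u*v + 3*u - 18*v)/(u*(u - 7))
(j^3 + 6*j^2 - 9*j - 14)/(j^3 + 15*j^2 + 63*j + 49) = (j - 2)/(j + 7)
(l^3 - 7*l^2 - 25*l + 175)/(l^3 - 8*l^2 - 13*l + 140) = (l + 5)/(l + 4)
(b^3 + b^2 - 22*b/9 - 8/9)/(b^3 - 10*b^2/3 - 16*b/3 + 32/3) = (b + 1/3)/(b - 4)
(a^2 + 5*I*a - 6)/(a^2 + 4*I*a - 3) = (a + 2*I)/(a + I)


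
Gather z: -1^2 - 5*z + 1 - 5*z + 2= 2 - 10*z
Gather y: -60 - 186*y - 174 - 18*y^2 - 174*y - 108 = -18*y^2 - 360*y - 342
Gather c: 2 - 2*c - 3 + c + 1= -c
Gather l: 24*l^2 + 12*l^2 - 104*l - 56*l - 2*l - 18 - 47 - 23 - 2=36*l^2 - 162*l - 90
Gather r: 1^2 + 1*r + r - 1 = 2*r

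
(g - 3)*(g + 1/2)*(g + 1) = g^3 - 3*g^2/2 - 4*g - 3/2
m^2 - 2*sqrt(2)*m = m*(m - 2*sqrt(2))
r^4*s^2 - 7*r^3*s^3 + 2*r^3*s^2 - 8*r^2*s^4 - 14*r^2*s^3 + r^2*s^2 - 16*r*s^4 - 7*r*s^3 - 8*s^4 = (r - 8*s)*(r + s)*(r*s + s)^2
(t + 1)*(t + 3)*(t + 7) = t^3 + 11*t^2 + 31*t + 21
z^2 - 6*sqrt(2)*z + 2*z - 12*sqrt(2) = (z + 2)*(z - 6*sqrt(2))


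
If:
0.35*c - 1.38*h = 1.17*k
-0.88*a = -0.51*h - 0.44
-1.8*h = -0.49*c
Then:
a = 0.5 - 7.19163223140496*k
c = -45.5844155844156*k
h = -12.4090909090909*k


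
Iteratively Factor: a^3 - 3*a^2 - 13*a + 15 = (a + 3)*(a^2 - 6*a + 5) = (a - 5)*(a + 3)*(a - 1)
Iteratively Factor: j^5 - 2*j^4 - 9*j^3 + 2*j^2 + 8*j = (j + 1)*(j^4 - 3*j^3 - 6*j^2 + 8*j) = (j - 1)*(j + 1)*(j^3 - 2*j^2 - 8*j) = j*(j - 1)*(j + 1)*(j^2 - 2*j - 8) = j*(j - 4)*(j - 1)*(j + 1)*(j + 2)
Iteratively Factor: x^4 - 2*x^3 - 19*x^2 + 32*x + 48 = (x + 4)*(x^3 - 6*x^2 + 5*x + 12) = (x + 1)*(x + 4)*(x^2 - 7*x + 12) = (x - 3)*(x + 1)*(x + 4)*(x - 4)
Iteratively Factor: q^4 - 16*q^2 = (q)*(q^3 - 16*q) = q^2*(q^2 - 16) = q^2*(q + 4)*(q - 4)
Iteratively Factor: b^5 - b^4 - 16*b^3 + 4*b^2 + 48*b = (b - 2)*(b^4 + b^3 - 14*b^2 - 24*b) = (b - 4)*(b - 2)*(b^3 + 5*b^2 + 6*b) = b*(b - 4)*(b - 2)*(b^2 + 5*b + 6) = b*(b - 4)*(b - 2)*(b + 3)*(b + 2)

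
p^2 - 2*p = p*(p - 2)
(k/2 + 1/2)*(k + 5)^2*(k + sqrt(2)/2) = k^4/2 + sqrt(2)*k^3/4 + 11*k^3/2 + 11*sqrt(2)*k^2/4 + 35*k^2/2 + 35*sqrt(2)*k/4 + 25*k/2 + 25*sqrt(2)/4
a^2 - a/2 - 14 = (a - 4)*(a + 7/2)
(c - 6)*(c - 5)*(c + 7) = c^3 - 4*c^2 - 47*c + 210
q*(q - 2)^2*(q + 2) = q^4 - 2*q^3 - 4*q^2 + 8*q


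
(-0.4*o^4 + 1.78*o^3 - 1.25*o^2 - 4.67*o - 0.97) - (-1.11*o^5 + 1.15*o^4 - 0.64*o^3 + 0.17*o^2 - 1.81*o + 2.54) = 1.11*o^5 - 1.55*o^4 + 2.42*o^3 - 1.42*o^2 - 2.86*o - 3.51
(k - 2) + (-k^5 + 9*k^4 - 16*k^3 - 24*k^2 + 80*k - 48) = -k^5 + 9*k^4 - 16*k^3 - 24*k^2 + 81*k - 50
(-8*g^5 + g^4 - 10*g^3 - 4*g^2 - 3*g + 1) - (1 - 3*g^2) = -8*g^5 + g^4 - 10*g^3 - g^2 - 3*g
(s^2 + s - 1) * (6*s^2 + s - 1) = 6*s^4 + 7*s^3 - 6*s^2 - 2*s + 1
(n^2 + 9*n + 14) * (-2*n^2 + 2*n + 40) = -2*n^4 - 16*n^3 + 30*n^2 + 388*n + 560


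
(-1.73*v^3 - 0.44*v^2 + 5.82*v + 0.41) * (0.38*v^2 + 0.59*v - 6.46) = -0.6574*v^5 - 1.1879*v^4 + 13.1278*v^3 + 6.432*v^2 - 37.3553*v - 2.6486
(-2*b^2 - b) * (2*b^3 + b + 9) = -4*b^5 - 2*b^4 - 2*b^3 - 19*b^2 - 9*b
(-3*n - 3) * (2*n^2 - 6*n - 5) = -6*n^3 + 12*n^2 + 33*n + 15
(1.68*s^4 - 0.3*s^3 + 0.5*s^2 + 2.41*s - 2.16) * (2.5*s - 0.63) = 4.2*s^5 - 1.8084*s^4 + 1.439*s^3 + 5.71*s^2 - 6.9183*s + 1.3608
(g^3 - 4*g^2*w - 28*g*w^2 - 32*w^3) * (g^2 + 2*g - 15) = g^5 - 4*g^4*w + 2*g^4 - 28*g^3*w^2 - 8*g^3*w - 15*g^3 - 32*g^2*w^3 - 56*g^2*w^2 + 60*g^2*w - 64*g*w^3 + 420*g*w^2 + 480*w^3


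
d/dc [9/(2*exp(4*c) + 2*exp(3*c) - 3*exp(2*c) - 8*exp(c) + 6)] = (-72*exp(3*c) - 54*exp(2*c) + 54*exp(c) + 72)*exp(c)/(2*exp(4*c) + 2*exp(3*c) - 3*exp(2*c) - 8*exp(c) + 6)^2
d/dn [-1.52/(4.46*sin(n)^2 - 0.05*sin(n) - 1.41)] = (13.5584*sin(n) - 0.076)*cos(n)/(-4.46*sin(n)^2 + 0.05*sin(n) + 1.41)^2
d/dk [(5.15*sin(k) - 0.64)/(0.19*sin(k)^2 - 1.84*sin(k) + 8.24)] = (-0.9785*sin(k)^2 + 0.2432*sin(k) + 41.2584)*cos(k)/(0.0361*sin(k)^4 - 0.6992*sin(k)^3 + 6.5168*sin(k)^2 - 30.3232*sin(k) + 67.8976)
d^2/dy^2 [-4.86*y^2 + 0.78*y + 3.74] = -9.72000000000000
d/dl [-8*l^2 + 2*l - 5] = 2 - 16*l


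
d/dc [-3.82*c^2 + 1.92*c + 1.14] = 1.92 - 7.64*c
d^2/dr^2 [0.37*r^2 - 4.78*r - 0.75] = 0.740000000000000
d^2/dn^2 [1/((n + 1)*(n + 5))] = 2*((n + 1)^2 + (n + 1)*(n + 5) + (n + 5)^2)/((n + 1)^3*(n + 5)^3)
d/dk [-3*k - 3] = -3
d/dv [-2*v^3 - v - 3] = -6*v^2 - 1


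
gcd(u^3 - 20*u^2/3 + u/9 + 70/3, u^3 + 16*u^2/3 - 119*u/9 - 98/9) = u - 7/3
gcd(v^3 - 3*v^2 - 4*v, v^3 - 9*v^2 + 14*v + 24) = v^2 - 3*v - 4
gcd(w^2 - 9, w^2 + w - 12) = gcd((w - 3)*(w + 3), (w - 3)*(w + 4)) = w - 3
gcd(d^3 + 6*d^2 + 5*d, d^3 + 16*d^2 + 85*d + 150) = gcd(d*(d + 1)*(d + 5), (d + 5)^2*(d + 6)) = d + 5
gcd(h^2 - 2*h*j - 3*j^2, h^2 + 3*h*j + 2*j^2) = h + j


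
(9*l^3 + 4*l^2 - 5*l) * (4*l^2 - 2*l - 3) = 36*l^5 - 2*l^4 - 55*l^3 - 2*l^2 + 15*l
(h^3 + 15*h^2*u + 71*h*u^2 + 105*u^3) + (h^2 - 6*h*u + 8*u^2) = h^3 + 15*h^2*u + h^2 + 71*h*u^2 - 6*h*u + 105*u^3 + 8*u^2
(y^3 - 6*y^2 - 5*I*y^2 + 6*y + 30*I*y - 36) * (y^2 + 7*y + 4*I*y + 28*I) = y^5 + y^4 - I*y^4 - 16*y^3 - I*y^3 + 26*y^2 + 66*I*y^2 - 1092*y + 24*I*y - 1008*I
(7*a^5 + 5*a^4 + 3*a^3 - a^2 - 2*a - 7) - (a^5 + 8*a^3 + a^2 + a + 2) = 6*a^5 + 5*a^4 - 5*a^3 - 2*a^2 - 3*a - 9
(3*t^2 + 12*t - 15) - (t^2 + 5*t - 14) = 2*t^2 + 7*t - 1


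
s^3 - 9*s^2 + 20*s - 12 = (s - 6)*(s - 2)*(s - 1)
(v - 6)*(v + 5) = v^2 - v - 30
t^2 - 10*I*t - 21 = (t - 7*I)*(t - 3*I)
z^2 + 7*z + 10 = (z + 2)*(z + 5)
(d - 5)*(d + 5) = d^2 - 25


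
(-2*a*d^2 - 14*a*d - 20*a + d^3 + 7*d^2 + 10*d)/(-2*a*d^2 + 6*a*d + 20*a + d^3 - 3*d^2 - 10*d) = (d + 5)/(d - 5)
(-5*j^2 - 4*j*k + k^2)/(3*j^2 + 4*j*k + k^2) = (-5*j + k)/(3*j + k)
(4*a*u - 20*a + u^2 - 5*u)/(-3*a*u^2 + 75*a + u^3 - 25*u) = (4*a + u)/(-3*a*u - 15*a + u^2 + 5*u)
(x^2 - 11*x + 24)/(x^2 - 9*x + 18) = (x - 8)/(x - 6)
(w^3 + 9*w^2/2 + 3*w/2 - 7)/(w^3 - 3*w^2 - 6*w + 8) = (w + 7/2)/(w - 4)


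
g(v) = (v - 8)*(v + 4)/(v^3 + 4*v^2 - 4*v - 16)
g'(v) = (v - 8)*(v + 4)*(-3*v^2 - 8*v + 4)/(v^3 + 4*v^2 - 4*v - 16)^2 + (v - 8)/(v^3 + 4*v^2 - 4*v - 16) + (v + 4)/(v^3 + 4*v^2 - 4*v - 16)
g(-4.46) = -0.78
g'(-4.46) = -0.38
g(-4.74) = -0.69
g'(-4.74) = -0.30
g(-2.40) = -5.91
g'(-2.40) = -15.55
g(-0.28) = 2.11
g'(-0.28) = -0.56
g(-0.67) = 2.44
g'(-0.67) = -1.20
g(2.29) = -4.59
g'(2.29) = 17.70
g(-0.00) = 2.00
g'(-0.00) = -0.25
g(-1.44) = 4.90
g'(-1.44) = -7.85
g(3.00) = -1.00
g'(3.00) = 1.40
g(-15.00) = -0.10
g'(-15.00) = -0.00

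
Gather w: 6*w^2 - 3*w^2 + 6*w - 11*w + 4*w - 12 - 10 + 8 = 3*w^2 - w - 14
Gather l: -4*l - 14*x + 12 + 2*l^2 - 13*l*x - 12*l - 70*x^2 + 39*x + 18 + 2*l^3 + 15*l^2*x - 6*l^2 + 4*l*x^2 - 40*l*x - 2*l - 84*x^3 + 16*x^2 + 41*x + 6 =2*l^3 + l^2*(15*x - 4) + l*(4*x^2 - 53*x - 18) - 84*x^3 - 54*x^2 + 66*x + 36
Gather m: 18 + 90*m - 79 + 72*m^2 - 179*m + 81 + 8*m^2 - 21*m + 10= 80*m^2 - 110*m + 30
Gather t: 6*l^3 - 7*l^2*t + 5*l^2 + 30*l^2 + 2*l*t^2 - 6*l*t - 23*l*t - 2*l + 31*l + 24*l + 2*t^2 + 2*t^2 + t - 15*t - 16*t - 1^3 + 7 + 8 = 6*l^3 + 35*l^2 + 53*l + t^2*(2*l + 4) + t*(-7*l^2 - 29*l - 30) + 14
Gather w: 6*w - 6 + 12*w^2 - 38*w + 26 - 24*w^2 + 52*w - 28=-12*w^2 + 20*w - 8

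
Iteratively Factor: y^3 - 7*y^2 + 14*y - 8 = (y - 1)*(y^2 - 6*y + 8) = (y - 4)*(y - 1)*(y - 2)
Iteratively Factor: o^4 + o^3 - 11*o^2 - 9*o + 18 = (o - 1)*(o^3 + 2*o^2 - 9*o - 18) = (o - 1)*(o + 2)*(o^2 - 9) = (o - 1)*(o + 2)*(o + 3)*(o - 3)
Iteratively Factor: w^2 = (w)*(w)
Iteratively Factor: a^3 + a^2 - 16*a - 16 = (a + 4)*(a^2 - 3*a - 4) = (a - 4)*(a + 4)*(a + 1)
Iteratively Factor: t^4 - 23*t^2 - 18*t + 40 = (t + 2)*(t^3 - 2*t^2 - 19*t + 20) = (t + 2)*(t + 4)*(t^2 - 6*t + 5) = (t - 5)*(t + 2)*(t + 4)*(t - 1)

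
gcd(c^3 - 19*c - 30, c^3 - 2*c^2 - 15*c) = c^2 - 2*c - 15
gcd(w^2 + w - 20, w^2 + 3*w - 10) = w + 5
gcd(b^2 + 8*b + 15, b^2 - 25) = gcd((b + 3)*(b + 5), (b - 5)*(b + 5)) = b + 5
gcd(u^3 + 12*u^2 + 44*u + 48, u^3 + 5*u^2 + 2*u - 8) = u^2 + 6*u + 8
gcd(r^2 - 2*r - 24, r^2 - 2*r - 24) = r^2 - 2*r - 24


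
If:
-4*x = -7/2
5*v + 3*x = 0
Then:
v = -21/40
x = 7/8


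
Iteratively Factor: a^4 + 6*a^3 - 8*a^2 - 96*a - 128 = (a - 4)*(a^3 + 10*a^2 + 32*a + 32) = (a - 4)*(a + 4)*(a^2 + 6*a + 8) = (a - 4)*(a + 2)*(a + 4)*(a + 4)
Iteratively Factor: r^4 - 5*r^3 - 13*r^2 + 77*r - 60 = (r - 3)*(r^3 - 2*r^2 - 19*r + 20) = (r - 3)*(r - 1)*(r^2 - r - 20) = (r - 5)*(r - 3)*(r - 1)*(r + 4)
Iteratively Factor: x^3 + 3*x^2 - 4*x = (x)*(x^2 + 3*x - 4) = x*(x + 4)*(x - 1)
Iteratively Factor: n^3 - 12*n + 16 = (n + 4)*(n^2 - 4*n + 4) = (n - 2)*(n + 4)*(n - 2)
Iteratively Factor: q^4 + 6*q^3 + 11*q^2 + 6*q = (q)*(q^3 + 6*q^2 + 11*q + 6) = q*(q + 2)*(q^2 + 4*q + 3) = q*(q + 1)*(q + 2)*(q + 3)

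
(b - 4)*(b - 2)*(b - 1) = b^3 - 7*b^2 + 14*b - 8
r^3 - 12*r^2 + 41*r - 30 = (r - 6)*(r - 5)*(r - 1)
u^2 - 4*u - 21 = (u - 7)*(u + 3)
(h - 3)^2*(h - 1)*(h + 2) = h^4 - 5*h^3 + h^2 + 21*h - 18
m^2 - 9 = (m - 3)*(m + 3)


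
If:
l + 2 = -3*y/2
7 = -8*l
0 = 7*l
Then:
No Solution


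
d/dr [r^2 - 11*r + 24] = 2*r - 11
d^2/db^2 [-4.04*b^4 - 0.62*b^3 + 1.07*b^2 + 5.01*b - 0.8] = -48.48*b^2 - 3.72*b + 2.14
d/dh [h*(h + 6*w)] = 2*h + 6*w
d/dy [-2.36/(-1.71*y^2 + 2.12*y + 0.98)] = (5.0032 - 8.0712*y)/(-1.71*y^2 + 2.12*y + 0.98)^2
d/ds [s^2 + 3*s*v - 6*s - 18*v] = 2*s + 3*v - 6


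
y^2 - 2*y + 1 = (y - 1)^2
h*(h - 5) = h^2 - 5*h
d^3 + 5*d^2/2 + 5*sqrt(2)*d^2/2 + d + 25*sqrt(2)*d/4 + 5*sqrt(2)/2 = (d + 1/2)*(d + 2)*(d + 5*sqrt(2)/2)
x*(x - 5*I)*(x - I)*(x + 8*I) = x^4 + 2*I*x^3 + 43*x^2 - 40*I*x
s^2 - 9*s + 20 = (s - 5)*(s - 4)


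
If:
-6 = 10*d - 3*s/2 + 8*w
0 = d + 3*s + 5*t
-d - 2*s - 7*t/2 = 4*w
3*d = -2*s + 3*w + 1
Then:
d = -820/1783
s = 2300/1783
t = -1216/1783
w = 119/1783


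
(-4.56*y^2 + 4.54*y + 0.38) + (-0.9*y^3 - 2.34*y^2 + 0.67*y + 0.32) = -0.9*y^3 - 6.9*y^2 + 5.21*y + 0.7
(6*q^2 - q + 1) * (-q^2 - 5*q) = -6*q^4 - 29*q^3 + 4*q^2 - 5*q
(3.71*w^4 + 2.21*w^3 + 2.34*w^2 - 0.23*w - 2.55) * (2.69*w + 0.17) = 9.9799*w^5 + 6.5756*w^4 + 6.6703*w^3 - 0.2209*w^2 - 6.8986*w - 0.4335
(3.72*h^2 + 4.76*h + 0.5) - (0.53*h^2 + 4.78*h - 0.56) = 3.19*h^2 - 0.0200000000000005*h + 1.06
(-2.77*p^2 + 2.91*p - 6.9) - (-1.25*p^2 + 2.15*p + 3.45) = -1.52*p^2 + 0.76*p - 10.35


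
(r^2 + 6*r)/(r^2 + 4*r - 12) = r/(r - 2)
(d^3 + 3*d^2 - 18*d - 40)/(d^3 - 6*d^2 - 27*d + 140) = (d + 2)/(d - 7)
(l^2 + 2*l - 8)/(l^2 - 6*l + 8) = (l + 4)/(l - 4)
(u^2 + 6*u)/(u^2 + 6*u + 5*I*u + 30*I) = u/(u + 5*I)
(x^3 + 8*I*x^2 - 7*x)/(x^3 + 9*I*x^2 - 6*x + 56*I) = x*(x + I)/(x^2 + 2*I*x + 8)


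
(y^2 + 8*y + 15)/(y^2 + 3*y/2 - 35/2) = 2*(y + 3)/(2*y - 7)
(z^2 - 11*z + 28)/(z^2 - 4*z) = (z - 7)/z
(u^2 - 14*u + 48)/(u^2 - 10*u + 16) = (u - 6)/(u - 2)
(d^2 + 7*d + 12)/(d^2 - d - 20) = (d + 3)/(d - 5)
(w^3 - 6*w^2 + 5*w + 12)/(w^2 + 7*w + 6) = (w^2 - 7*w + 12)/(w + 6)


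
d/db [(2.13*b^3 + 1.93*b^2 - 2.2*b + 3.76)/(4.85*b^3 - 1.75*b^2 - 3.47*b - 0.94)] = (-13.088*b^4 + 6.55779999999999*b^3 - 71.2617*b^2 + 9.5316*b + 15.1152)/(23.5225*b^6 - 16.975*b^5 - 30.5965*b^4 + 3.027*b^3 + 15.3309*b^2 + 6.5236*b + 0.8836)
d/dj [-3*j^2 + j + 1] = 1 - 6*j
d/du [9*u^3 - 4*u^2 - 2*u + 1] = 27*u^2 - 8*u - 2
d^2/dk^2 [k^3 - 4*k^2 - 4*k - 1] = 6*k - 8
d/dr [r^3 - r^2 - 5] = r*(3*r - 2)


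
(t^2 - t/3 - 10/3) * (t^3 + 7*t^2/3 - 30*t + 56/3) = t^5 + 2*t^4 - 307*t^3/9 + 188*t^2/9 + 844*t/9 - 560/9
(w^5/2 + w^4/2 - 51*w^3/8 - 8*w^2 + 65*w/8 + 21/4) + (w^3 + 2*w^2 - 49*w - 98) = w^5/2 + w^4/2 - 43*w^3/8 - 6*w^2 - 327*w/8 - 371/4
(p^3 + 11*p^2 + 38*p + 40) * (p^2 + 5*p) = p^5 + 16*p^4 + 93*p^3 + 230*p^2 + 200*p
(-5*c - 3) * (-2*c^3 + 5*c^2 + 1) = 10*c^4 - 19*c^3 - 15*c^2 - 5*c - 3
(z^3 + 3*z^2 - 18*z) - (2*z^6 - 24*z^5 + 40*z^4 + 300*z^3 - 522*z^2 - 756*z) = -2*z^6 + 24*z^5 - 40*z^4 - 299*z^3 + 525*z^2 + 738*z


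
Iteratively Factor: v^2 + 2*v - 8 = (v + 4)*(v - 2)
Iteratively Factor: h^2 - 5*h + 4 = (h - 4)*(h - 1)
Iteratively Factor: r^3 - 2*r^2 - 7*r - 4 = (r - 4)*(r^2 + 2*r + 1) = (r - 4)*(r + 1)*(r + 1)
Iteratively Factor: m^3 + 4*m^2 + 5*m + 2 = (m + 1)*(m^2 + 3*m + 2) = (m + 1)*(m + 2)*(m + 1)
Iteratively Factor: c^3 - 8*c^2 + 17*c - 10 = (c - 2)*(c^2 - 6*c + 5) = (c - 2)*(c - 1)*(c - 5)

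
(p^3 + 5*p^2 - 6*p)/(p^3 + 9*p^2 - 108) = p*(p - 1)/(p^2 + 3*p - 18)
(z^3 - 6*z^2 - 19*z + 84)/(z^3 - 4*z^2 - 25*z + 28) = (z - 3)/(z - 1)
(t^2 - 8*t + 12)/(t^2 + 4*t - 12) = (t - 6)/(t + 6)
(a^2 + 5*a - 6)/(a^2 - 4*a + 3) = (a + 6)/(a - 3)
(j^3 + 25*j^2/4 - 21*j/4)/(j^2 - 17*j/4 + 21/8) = 2*j*(j + 7)/(2*j - 7)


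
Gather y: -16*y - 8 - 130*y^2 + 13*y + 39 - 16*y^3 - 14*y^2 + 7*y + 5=-16*y^3 - 144*y^2 + 4*y + 36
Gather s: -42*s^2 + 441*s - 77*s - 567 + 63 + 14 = -42*s^2 + 364*s - 490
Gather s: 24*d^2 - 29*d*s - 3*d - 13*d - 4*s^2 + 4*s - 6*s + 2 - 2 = 24*d^2 - 16*d - 4*s^2 + s*(-29*d - 2)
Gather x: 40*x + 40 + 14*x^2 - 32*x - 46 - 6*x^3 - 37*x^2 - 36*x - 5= -6*x^3 - 23*x^2 - 28*x - 11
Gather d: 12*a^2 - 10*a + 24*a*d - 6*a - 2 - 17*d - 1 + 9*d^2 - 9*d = 12*a^2 - 16*a + 9*d^2 + d*(24*a - 26) - 3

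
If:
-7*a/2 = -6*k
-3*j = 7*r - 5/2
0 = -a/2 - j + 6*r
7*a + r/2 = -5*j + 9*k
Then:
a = -305/108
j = 215/216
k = -2135/1296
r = -5/72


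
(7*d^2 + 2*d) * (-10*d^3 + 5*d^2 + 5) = -70*d^5 + 15*d^4 + 10*d^3 + 35*d^2 + 10*d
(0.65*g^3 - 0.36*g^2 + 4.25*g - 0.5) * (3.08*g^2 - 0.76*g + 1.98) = 2.002*g^5 - 1.6028*g^4 + 14.6506*g^3 - 5.4828*g^2 + 8.795*g - 0.99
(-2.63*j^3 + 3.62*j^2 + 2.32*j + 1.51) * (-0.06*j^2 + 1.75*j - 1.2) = 0.1578*j^5 - 4.8197*j^4 + 9.3518*j^3 - 0.374600000000001*j^2 - 0.1415*j - 1.812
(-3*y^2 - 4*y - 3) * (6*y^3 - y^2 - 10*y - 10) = -18*y^5 - 21*y^4 + 16*y^3 + 73*y^2 + 70*y + 30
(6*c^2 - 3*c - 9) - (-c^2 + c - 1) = 7*c^2 - 4*c - 8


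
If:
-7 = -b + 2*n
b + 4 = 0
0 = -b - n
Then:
No Solution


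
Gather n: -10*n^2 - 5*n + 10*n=-10*n^2 + 5*n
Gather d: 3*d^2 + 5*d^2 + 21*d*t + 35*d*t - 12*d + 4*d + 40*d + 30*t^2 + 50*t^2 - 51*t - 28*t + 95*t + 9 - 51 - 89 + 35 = 8*d^2 + d*(56*t + 32) + 80*t^2 + 16*t - 96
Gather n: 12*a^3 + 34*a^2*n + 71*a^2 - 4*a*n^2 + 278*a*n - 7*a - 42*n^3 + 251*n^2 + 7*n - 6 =12*a^3 + 71*a^2 - 7*a - 42*n^3 + n^2*(251 - 4*a) + n*(34*a^2 + 278*a + 7) - 6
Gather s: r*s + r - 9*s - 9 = r + s*(r - 9) - 9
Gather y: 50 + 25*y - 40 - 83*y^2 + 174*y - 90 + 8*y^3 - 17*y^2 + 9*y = 8*y^3 - 100*y^2 + 208*y - 80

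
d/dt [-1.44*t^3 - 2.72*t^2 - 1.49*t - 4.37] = -4.32*t^2 - 5.44*t - 1.49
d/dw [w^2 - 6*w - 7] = 2*w - 6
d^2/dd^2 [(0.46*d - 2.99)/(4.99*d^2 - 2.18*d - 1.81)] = ((31.8458 - 13.7724*d)*(-4.99*d^2 + 2.18*d + 1.81) - (0.46*d - 2.99)*(9.98*d - 2.18)*(19.96*d - 4.36))/(-4.99*d^2 + 2.18*d + 1.81)^3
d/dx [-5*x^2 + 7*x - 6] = 7 - 10*x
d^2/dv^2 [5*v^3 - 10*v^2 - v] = 30*v - 20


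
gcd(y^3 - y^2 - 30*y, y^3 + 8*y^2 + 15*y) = y^2 + 5*y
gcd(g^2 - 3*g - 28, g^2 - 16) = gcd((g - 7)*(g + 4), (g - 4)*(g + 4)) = g + 4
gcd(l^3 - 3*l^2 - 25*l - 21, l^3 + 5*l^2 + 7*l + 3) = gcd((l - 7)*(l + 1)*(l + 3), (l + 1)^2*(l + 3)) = l^2 + 4*l + 3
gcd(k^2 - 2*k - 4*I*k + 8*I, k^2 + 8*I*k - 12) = 1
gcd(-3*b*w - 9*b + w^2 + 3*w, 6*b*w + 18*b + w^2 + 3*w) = w + 3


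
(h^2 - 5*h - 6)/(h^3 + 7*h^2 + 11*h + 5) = (h - 6)/(h^2 + 6*h + 5)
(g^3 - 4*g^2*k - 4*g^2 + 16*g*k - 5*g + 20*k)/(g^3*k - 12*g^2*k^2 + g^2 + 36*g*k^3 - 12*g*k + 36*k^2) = (g^3 - 4*g^2*k - 4*g^2 + 16*g*k - 5*g + 20*k)/(g^3*k - 12*g^2*k^2 + g^2 + 36*g*k^3 - 12*g*k + 36*k^2)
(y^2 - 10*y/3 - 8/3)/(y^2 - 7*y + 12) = (y + 2/3)/(y - 3)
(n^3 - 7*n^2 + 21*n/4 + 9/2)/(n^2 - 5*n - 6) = (n^2 - n - 3/4)/(n + 1)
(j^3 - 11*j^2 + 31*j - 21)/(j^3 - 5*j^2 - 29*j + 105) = (j - 1)/(j + 5)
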